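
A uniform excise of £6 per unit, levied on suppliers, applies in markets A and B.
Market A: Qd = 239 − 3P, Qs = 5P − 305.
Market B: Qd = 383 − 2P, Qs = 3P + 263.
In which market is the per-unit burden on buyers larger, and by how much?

Market A: pre-tax P* = £68, Q* = 35; post-tax Q = 23.75; per-unit burden on buyers = £3.75.
Market B: pre-tax P* = £24, Q* = 335; post-tax Q = 327.8; per-unit burden on buyers = £3.6.
Difference: £3.75 vs £3.6 → market A is larger by £0.15.

Market A, by £0.15.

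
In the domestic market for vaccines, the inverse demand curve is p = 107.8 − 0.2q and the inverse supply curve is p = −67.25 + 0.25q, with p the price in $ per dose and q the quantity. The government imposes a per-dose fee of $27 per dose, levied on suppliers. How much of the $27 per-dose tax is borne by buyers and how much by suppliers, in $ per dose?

Rewrite in direct form: qd = 539 − 5p and qs = 4p + 269.
Before the tax: set 539 − 5p = 4p + 269 → p* = $30, q* = 389.
With the tax collected from suppliers, supply shifts: qs = 4(p − 27) + 269.
Solving gives q = 329 with buyers paying $42 and suppliers receiving $15 (the $27 wedge).
Burden on buyers: $12; on suppliers: $15. (They sum to $27.)
The less price-elastic side of the market bears the larger share of a per-unit tax.

Buyers bear $12 per dose; suppliers bear $15 per dose.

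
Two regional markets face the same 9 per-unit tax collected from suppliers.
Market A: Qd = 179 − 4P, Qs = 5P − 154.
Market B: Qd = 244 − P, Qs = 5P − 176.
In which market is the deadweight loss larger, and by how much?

Market A, by 56.25.

Market A: pre-tax P* = 37, Q* = 31; post-tax Q = 11; deadweight loss = 90.
Market B: pre-tax P* = 70, Q* = 174; post-tax Q = 166.5; deadweight loss = 33.75.
Difference: 90 vs 33.75 → market A is larger by 56.25.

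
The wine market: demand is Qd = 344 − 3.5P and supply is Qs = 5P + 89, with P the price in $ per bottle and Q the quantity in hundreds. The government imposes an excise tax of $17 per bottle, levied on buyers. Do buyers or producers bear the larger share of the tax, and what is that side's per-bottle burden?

Without the tax, 344 − 3.5P = 5P + 89 gives 8.5P = 255, so P* = $30 and Q* = 239.
With the tax collected from buyers, demand (in seller-price terms) shifts: Qd = 344 − 3.5(P + 17).
New equilibrium: buyers pay $40, producers receive $23, Q = 204. (Wedge: Pb − Ps = 17.)
Per-bottle burden: buyers $10, producers $7.
Buyers take the larger share because demand is less price-elastic here (demand slope 3.5 vs supply slope 5).
The less price-elastic side of the market bears the larger share of a per-unit tax.

Buyers bear the larger share: $10 per bottle.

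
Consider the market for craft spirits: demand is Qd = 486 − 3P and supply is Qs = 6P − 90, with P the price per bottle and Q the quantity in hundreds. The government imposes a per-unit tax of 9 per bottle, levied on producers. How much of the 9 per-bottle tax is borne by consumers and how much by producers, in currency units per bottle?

Without the tax, 486 − 3P = 6P − 90 gives 9P = 576, so P* = 64 and Q* = 294.
With the tax collected from producers, supply shifts: Qs = 6(P − 9) − 90.
New equilibrium: consumers pay 70, producers receive 61, Q = 276. (Wedge: Pb − Ps = 9.)
Burden on consumers: 6; on producers: 3. (They sum to 9.)
The less price-elastic side of the market bears the larger share of a per-unit tax.

Consumers bear 6 per bottle; producers bear 3 per bottle.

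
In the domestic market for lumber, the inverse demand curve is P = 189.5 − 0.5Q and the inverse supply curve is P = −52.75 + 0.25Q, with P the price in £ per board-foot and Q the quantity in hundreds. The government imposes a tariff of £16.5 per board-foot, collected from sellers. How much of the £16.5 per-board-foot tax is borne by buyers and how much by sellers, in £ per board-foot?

Inverting to Q(P) form: Qd = 379 − 2P; Qs = 4P + 211.
Without the tax, 379 − 2P = 4P + 211 gives 6P = 168, so P* = £28 and Q* = 323.
With the tax collected from sellers, supply shifts: Qs = 4(P − 16.5) + 211.
New equilibrium: buyers pay £39, sellers receive £22.5, Q = 301. (Wedge: Pb − Ps = 16.5.)
Burden on buyers: £11; on sellers: £5.5. (They sum to £16.5.)
The less price-elastic side of the market bears the larger share of a per-unit tax.

Buyers bear £11 per board-foot; sellers bear £5.5 per board-foot.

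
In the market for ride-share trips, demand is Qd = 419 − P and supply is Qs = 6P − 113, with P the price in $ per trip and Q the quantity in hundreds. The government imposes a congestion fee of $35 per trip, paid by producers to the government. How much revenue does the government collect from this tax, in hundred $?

Without the tax, 419 − P = 6P − 113 gives 7P = 532, so P* = $76 and Q* = 343.
With the tax collected from producers, supply shifts: Qs = 6(P − 35) − 113.
Solving gives Q = 313 with buyers paying $106 and producers receiving $71 (the $35 wedge).
Revenue = t · Q = 35 · 313 = $10955.

Tax revenue = $10955 hundred.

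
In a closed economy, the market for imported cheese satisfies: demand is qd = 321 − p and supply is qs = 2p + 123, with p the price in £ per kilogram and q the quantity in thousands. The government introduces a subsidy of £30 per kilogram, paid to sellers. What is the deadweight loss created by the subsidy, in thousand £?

Deadweight loss = £300 thousand.

Without the subsidy, 321 − p = 2p + 123 gives 3p = 198, so p* = £66 and q* = 255.
With a per-unit subsidy paid to sellers, each receives p + 30 per unit sold, so supply becomes qs = 2(p + 30) + 123.
New equilibrium: consumers pay £46, sellers receive £76, q = 275. (Wedge: pb − ps = −30.)
Quantity rises by |ΔQ| = |255 − 275| = 20.
DWL = ½ · t · |ΔQ| = ½ · 30 · 20 = £300.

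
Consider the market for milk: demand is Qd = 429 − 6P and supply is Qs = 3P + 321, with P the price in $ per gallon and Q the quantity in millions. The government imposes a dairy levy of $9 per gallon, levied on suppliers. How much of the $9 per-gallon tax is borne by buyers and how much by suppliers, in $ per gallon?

Buyers bear $3 per gallon; suppliers bear $6 per gallon.

Without the tax, 429 − 6P = 3P + 321 gives 9P = 108, so P* = $12 and Q* = 357.
With the tax collected from suppliers, supply shifts: Qs = 3(P − 9) + 321.
New equilibrium: buyers pay $15, suppliers receive $6, Q = 339. (Wedge: Pb − Ps = 9.)
Burden on buyers: $3; on suppliers: $6. (They sum to $9.)
The less price-elastic side of the market bears the larger share of a per-unit tax.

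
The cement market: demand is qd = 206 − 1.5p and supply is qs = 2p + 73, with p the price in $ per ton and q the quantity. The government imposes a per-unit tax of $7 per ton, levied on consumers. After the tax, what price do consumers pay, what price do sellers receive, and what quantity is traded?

Before the tax: set 206 − 1.5p = 2p + 73 → p* = $38, q* = 149.
With the tax collected from consumers, demand (in seller-price terms) shifts: qd = 206 − 1.5(p + 7).
New equilibrium: consumers pay $42, sellers receive $35, q = 143. (Wedge: pb − ps = 7.)
The less price-elastic side of the market bears the larger share of a per-unit tax.

Consumers pay $42; sellers receive $35; quantity = 143.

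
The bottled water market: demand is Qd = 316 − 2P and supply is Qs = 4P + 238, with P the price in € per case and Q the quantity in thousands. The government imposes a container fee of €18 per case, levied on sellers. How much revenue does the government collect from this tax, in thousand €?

Tax revenue = €4788 thousand.

Without the tax, 316 − 2P = 4P + 238 gives 6P = 78, so P* = €13 and Q* = 290.
With the tax collected from sellers, supply shifts: Qs = 4(P − 18) + 238.
New equilibrium: buyers pay €25, sellers receive €7, Q = 266. (Wedge: Pb − Ps = 18.)
Revenue = t · Q = 18 · 266 = €4788.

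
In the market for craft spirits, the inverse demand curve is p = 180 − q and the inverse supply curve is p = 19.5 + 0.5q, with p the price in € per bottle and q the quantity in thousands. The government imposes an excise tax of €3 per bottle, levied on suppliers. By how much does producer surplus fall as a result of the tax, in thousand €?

Producer surplus falls by €106 thousand.

Inverting to q(p) form: qd = 180 − p; qs = 2p − 39.
Without the tax, 180 − p = 2p − 39 gives 3p = 219, so p* = €73 and q* = 107.
With the tax collected from suppliers, supply shifts: qs = 2(p − 3) − 39.
New equilibrium: consumers pay €75, suppliers receive €72, q = 105. (Wedge: pb − ps = 3.)
ΔPS is the trapezoid between Q = 105 and Q = 107 of height €1: ½ · (107 + 105) · 1 = €106.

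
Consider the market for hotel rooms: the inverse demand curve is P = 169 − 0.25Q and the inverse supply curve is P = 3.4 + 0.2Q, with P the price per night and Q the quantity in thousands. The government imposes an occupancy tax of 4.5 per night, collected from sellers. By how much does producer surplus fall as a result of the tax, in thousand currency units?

Producer surplus falls by 726 thousand.

Rewrite in direct form: Qd = 676 − 4P and Qs = 5P − 17.
Without the tax, 676 − 4P = 5P − 17 gives 9P = 693, so P* = 77 and Q* = 368.
With the tax collected from sellers, supply shifts: Qs = 5(P − 4.5) − 17.
New equilibrium: consumers pay 79.5, sellers receive 75, Q = 358. (Wedge: Pb − Ps = 4.5.)
ΔPS is the trapezoid between Q = 358 and Q = 368 of height 2: ½ · (368 + 358) · 2 = 726.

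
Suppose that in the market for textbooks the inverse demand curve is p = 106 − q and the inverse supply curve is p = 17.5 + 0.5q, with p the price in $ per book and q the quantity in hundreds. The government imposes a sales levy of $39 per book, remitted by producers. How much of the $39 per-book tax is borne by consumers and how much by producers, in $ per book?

Consumers bear $26 per book; producers bear $13 per book.

Inverting to q(p) form: qd = 106 − p; qs = 2p − 35.
Without the tax, 106 − p = 2p − 35 gives 3p = 141, so p* = $47 and q* = 59.
With the tax collected from producers, supply shifts: qs = 2(p − 39) − 35.
New equilibrium: consumers pay $73, producers receive $34, q = 33. (Wedge: pb − ps = 39.)
Burden on consumers: $26; on producers: $13. (They sum to $39.)
The less price-elastic side of the market bears the larger share of a per-unit tax.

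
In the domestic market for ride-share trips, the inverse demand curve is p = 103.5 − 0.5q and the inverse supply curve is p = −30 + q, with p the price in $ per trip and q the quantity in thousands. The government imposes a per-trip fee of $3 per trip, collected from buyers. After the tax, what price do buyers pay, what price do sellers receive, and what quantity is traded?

Inverting to q(p) form: qd = 207 − 2p; qs = p + 30.
Before the tax: set 207 − 2p = p + 30 → p* = $59, q* = 89.
With the tax collected from buyers, demand (in seller-price terms) shifts: qd = 207 − 2(p + 3).
Solving gives q = 87 with buyers paying $60 and sellers receiving $57 (the $3 wedge).

Buyers pay $60; sellers receive $57; quantity = 87.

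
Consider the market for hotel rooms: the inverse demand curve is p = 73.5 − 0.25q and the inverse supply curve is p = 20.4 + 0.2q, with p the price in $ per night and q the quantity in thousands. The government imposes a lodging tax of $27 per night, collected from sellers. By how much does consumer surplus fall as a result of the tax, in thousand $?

Consumer surplus falls by $1320 thousand.

Inverting to q(p) form: qd = 294 − 4p; qs = 5p − 102.
Without the tax, 294 − 4p = 5p − 102 gives 9p = 396, so p* = $44 and q* = 118.
With the tax collected from sellers, supply shifts: qs = 5(p − 27) − 102.
New equilibrium: consumers pay $59, sellers receive $32, q = 58. (Wedge: pb − ps = 27.)
ΔCS is the trapezoid between Q = 58 and Q = 118 of height $15: ½ · (118 + 58) · 15 = $1320.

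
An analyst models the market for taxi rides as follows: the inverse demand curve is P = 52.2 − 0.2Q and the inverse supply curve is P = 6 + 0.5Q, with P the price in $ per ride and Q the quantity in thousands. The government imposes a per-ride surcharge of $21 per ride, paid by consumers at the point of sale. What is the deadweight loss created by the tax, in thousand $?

Deadweight loss = $315 thousand.

Inverting to Q(P) form: Qd = 261 − 5P; Qs = 2P − 12.
Without the tax, 261 − 5P = 2P − 12 gives 7P = 273, so P* = $39 and Q* = 66.
With the tax collected from consumers, demand (in seller-price terms) shifts: Qd = 261 − 5(P + 21).
Solving gives Q = 36 with consumers paying $45 and producers receiving $24 (the $21 wedge).
Quantity falls by |ΔQ| = |66 − 36| = 30.
DWL = ½ · t · |ΔQ| = ½ · 21 · 30 = $315.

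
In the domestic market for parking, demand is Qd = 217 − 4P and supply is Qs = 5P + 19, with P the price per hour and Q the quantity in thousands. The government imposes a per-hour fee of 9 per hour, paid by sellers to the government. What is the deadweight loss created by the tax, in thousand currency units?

Before the tax: set 217 − 4P = 5P + 19 → P* = 22, Q* = 129.
With the tax collected from sellers, supply shifts: Qs = 5(P − 9) + 19.
Solving gives Q = 109 with consumers paying 27 and sellers receiving 18 (the 9 wedge).
Quantity falls by |ΔQ| = |129 − 109| = 20.
DWL = ½ · t · |ΔQ| = ½ · 9 · 20 = 90.

Deadweight loss = 90 thousand.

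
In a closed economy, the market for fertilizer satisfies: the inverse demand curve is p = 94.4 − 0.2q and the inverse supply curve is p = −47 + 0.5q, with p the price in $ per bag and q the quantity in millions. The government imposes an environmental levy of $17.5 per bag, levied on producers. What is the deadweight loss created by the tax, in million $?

Inverting to q(p) form: qd = 472 − 5p; qs = 2p + 94.
Before the tax: set 472 − 5p = 2p + 94 → p* = $54, q* = 202.
With the tax collected from producers, supply shifts: qs = 2(p − 17.5) + 94.
Solving gives q = 177 with buyers paying $59 and producers receiving $41.5 (the $17.5 wedge).
Quantity falls by |ΔQ| = |202 − 177| = 25.
DWL = ½ · t · |ΔQ| = ½ · 17.5 · 25 = $218.75.

Deadweight loss = $218.75 million.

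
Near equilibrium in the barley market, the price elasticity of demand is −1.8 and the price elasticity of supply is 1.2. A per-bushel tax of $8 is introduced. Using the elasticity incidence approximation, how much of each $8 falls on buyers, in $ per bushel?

Buyers bear ≈ $3.2 per bushel.

Incidence ratio: buyers' share ≈ εs / (εs + |εd|) = 1.2 / (1.2 + 1.8) = 0.4.
So buyers bear ≈ 0.4 × $8 = $3.2; producers bear $4.8.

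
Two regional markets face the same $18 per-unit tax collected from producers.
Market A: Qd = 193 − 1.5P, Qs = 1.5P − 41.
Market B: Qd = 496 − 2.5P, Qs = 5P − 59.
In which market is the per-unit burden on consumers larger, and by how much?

Market B, by $3.

Market A: pre-tax P* = $78, Q* = 76; post-tax Q = 62.5; per-unit burden on consumers = $9.
Market B: pre-tax P* = $74, Q* = 311; post-tax Q = 281; per-unit burden on consumers = $12.
Difference: $9 vs $12 → market B is larger by $3.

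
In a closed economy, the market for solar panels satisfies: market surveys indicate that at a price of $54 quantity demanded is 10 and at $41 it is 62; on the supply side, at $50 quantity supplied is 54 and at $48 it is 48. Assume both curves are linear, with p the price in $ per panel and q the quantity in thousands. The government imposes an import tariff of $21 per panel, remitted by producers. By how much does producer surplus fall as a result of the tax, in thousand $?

Demand slope: (62 − 10)/(41 − 54) = -4, so qd = 226 − 4p.
Supply slope: (48 − 54)/(48 − 50) = 3, so qs = 3p − 96.
Before the tax: set 226 − 4p = 3p − 96 → p* = $46, q* = 42.
With the tax collected from producers, supply shifts: qs = 3(p − 21) − 96.
New equilibrium: consumers pay $55, producers receive $34, q = 6. (Wedge: pb − ps = 21.)
ΔPS is the trapezoid between Q = 6 and Q = 42 of height $12: ½ · (42 + 6) · 12 = $288.

Producer surplus falls by $288 thousand.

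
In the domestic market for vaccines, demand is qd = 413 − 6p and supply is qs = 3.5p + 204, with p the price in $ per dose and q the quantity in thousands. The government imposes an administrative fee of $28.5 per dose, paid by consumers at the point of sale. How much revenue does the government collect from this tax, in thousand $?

Tax revenue = $6213 thousand.

Without the tax, 413 − 6p = 3.5p + 204 gives 9.5p = 209, so p* = $22 and q* = 281.
With the tax collected from consumers, demand (in seller-price terms) shifts: qd = 413 − 6(p + 28.5).
Solving gives q = 218 with consumers paying $32.5 and sellers receiving $4 (the $28.5 wedge).
Revenue = t · Q = 28.5 · 218 = $6213.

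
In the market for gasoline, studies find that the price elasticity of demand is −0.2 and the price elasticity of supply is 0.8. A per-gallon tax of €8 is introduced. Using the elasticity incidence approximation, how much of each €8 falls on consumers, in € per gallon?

Incidence ratio: consumers' share ≈ εs / (εs + |εd|) = 0.8 / (0.8 + 0.2) = 0.8.
So consumers bear ≈ 0.8 × €8 = €6.4; suppliers bear €1.6.

Consumers bear ≈ €6.4 per gallon.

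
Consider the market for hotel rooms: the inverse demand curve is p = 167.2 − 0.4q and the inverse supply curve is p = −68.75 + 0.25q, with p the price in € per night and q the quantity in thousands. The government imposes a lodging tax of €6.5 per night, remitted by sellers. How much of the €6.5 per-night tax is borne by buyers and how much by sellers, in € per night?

Buyers bear €4 per night; sellers bear €2.5 per night.

Rewrite in direct form: qd = 418 − 2.5p and qs = 4p + 275.
Without the tax, 418 − 2.5p = 4p + 275 gives 6.5p = 143, so p* = €22 and q* = 363.
With the tax collected from sellers, supply shifts: qs = 4(p − 6.5) + 275.
New equilibrium: buyers pay €26, sellers receive €19.5, q = 353. (Wedge: pb − ps = 6.5.)
Burden on buyers: €4; on sellers: €2.5. (They sum to €6.5.)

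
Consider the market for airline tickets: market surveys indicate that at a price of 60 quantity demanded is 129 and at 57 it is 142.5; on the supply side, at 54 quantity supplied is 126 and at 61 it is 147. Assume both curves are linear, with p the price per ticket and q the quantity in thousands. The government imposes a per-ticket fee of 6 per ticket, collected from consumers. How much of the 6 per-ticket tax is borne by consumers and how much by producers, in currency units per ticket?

Consumers bear 2.4 per ticket; producers bear 3.6 per ticket.

Demand slope: (142.5 − 129)/(57 − 60) = -4.5, so qd = 399 − 4.5p.
Supply slope: (147 − 126)/(61 − 54) = 3, so qs = 3p − 36.
Before the tax: set 399 − 4.5p = 3p − 36 → p* = 58, q* = 138.
With the tax collected from consumers, demand (in seller-price terms) shifts: qd = 399 − 4.5(p + 6).
New equilibrium: consumers pay 60.4, producers receive 54.4, q = 127.2. (Wedge: pb − ps = 6.)
Burden on consumers: 2.4; on producers: 3.6. (They sum to 6.)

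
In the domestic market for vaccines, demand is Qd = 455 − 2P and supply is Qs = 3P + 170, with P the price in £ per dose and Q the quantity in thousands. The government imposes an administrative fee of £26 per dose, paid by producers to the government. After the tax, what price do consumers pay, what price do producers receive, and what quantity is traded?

Consumers pay £72.6; producers receive £46.6; quantity = 309.8.

Without the tax, 455 − 2P = 3P + 170 gives 5P = 285, so P* = £57 and Q* = 341.
With the tax collected from producers, supply shifts: Qs = 3(P − 26) + 170.
Solving gives Q = 309.8 with consumers paying £72.6 and producers receiving £46.6 (the £26 wedge).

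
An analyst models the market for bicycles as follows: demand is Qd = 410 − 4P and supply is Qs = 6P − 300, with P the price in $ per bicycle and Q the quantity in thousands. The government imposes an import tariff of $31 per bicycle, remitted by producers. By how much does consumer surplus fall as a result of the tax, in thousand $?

Before the tax: set 410 − 4P = 6P − 300 → P* = $71, Q* = 126.
With the tax collected from producers, supply shifts: Qs = 6(P − 31) − 300.
Solving gives Q = 51.6 with buyers paying $89.6 and producers receiving $58.6 (the $31 wedge).
ΔCS is the trapezoid between Q = 51.6 and Q = 126 of height $18.6: ½ · (126 + 51.6) · 18.6 = $1651.68.

Consumer surplus falls by $1651.68 thousand.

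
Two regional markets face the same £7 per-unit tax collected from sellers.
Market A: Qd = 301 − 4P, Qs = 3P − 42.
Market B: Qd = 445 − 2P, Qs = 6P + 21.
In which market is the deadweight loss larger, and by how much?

Market A, by £5.25.

Market A: pre-tax P* = £49, Q* = 105; post-tax Q = 93; deadweight loss = £42.
Market B: pre-tax P* = £53, Q* = 339; post-tax Q = 328.5; deadweight loss = £36.75.
Difference: £42 vs £36.75 → market A is larger by £5.25.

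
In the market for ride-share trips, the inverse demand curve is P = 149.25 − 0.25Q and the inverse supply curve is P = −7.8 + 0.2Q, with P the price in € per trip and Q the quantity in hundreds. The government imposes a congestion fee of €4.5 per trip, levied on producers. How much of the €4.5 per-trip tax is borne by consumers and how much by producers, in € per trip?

Rewrite in direct form: Qd = 597 − 4P and Qs = 5P + 39.
Before the tax: set 597 − 4P = 5P + 39 → P* = €62, Q* = 349.
With the tax collected from producers, supply shifts: Qs = 5(P − 4.5) + 39.
Solving gives Q = 339 with consumers paying €64.5 and producers receiving €60 (the €4.5 wedge).
Burden on consumers: €2.5; on producers: €2. (They sum to €4.5.)
The less price-elastic side of the market bears the larger share of a per-unit tax.

Consumers bear €2.5 per trip; producers bear €2 per trip.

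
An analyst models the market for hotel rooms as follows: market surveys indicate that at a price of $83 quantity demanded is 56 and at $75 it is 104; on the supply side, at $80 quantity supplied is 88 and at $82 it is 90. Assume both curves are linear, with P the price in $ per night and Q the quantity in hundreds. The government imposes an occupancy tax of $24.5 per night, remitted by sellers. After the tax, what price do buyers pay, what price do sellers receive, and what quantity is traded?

Buyers pay $81.5; sellers receive $57; quantity = 65.

Demand slope: (104 − 56)/(75 − 83) = -6, so Qd = 554 − 6P.
Supply slope: (90 − 88)/(82 − 80) = 1, so Qs = P + 8.
Without the tax, 554 − 6P = P + 8 gives 7P = 546, so P* = $78 and Q* = 86.
With the tax collected from sellers, supply shifts: Qs = (P − 24.5) + 8.
New equilibrium: buyers pay $81.5, sellers receive $57, Q = 65. (Wedge: Pb − Ps = 24.5.)
The less price-elastic side of the market bears the larger share of a per-unit tax.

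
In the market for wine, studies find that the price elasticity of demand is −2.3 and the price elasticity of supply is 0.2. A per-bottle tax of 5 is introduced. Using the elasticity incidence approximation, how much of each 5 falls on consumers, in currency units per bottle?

Consumers bear ≈ 0.4 per bottle.

Incidence ratio: consumers' share ≈ εs / (εs + |εd|) = 0.2 / (0.2 + 2.3) = 0.08.
So consumers bear ≈ 0.08 × 5 = 0.4; producers bear 4.6.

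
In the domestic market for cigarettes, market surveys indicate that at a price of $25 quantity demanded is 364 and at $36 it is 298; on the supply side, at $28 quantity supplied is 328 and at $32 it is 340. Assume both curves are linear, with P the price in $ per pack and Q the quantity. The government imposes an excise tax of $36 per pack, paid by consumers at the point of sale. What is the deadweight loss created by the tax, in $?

Demand slope: (298 − 364)/(36 − 25) = -6, so Qd = 514 − 6P.
Supply slope: (340 − 328)/(32 − 28) = 3, so Qs = 3P + 244.
Before the tax: set 514 − 6P = 3P + 244 → P* = $30, Q* = 334.
With the tax collected from consumers, demand (in seller-price terms) shifts: Qd = 514 − 6(P + 36).
Solving gives Q = 262 with consumers paying $42 and sellers receiving $6 (the $36 wedge).
Quantity falls by |ΔQ| = |334 − 262| = 72.
DWL = ½ · t · |ΔQ| = ½ · 36 · 72 = $1296.

Deadweight loss = $1296.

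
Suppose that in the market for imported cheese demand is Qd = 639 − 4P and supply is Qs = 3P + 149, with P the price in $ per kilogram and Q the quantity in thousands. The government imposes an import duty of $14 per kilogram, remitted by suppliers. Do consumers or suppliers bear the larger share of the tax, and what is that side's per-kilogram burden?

Before the tax: set 639 − 4P = 3P + 149 → P* = $70, Q* = 359.
With the tax collected from suppliers, supply shifts: Qs = 3(P − 14) + 149.
Solving gives Q = 335 with consumers paying $76 and suppliers receiving $62 (the $14 wedge).
Per-kilogram burden: consumers $6, suppliers $8.
Suppliers take the larger share because supply is less price-elastic here (demand slope 4 vs supply slope 3).
The less price-elastic side of the market bears the larger share of a per-unit tax.

Suppliers bear the larger share: $8 per kilogram.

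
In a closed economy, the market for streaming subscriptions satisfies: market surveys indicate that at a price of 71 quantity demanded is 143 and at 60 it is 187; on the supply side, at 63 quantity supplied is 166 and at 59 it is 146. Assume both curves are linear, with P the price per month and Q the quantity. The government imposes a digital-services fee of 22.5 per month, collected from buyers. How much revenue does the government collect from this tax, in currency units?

Tax revenue = 2722.5.

Demand slope: (187 − 143)/(60 − 71) = -4, so Qd = 427 − 4P.
Supply slope: (146 − 166)/(59 − 63) = 5, so Qs = 5P − 149.
Before the tax: set 427 − 4P = 5P − 149 → P* = 64, Q* = 171.
With the tax collected from buyers, demand (in seller-price terms) shifts: Qd = 427 − 4(P + 22.5).
New equilibrium: buyers pay 76.5, producers receive 54, Q = 121. (Wedge: Pb − Ps = 22.5.)
Revenue = t · Q = 22.5 · 121 = 2722.5.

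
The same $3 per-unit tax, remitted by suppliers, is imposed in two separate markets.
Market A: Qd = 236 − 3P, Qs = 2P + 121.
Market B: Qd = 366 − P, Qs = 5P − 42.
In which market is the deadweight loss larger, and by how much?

Market A, by $1.65.

Market A: pre-tax P* = $23, Q* = 167; post-tax Q = 163.4; deadweight loss = $5.4.
Market B: pre-tax P* = $68, Q* = 298; post-tax Q = 295.5; deadweight loss = $3.75.
Difference: $5.4 vs $3.75 → market A is larger by $1.65.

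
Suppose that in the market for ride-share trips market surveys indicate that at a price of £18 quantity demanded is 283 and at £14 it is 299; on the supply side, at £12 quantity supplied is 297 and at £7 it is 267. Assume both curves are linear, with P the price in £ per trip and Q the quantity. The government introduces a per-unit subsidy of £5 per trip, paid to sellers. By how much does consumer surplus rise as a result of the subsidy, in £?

Consumer surplus rises by £927.

Demand slope: (299 − 283)/(14 − 18) = -4, so Qd = 355 − 4P.
Supply slope: (267 − 297)/(7 − 12) = 6, so Qs = 6P + 225.
Without the subsidy, 355 − 4P = 6P + 225 gives 10P = 130, so P* = £13 and Q* = 303.
With a per-unit subsidy paid to sellers, each receives P + 5 per unit sold, so supply becomes Qs = 6(P + 5) + 225.
New equilibrium: consumers pay £10, sellers receive £15, Q = 315. (Wedge: Pb − Ps = −5.)
ΔCS is the trapezoid between Q = 315 and Q = 303 of height £3: ½ · (303 + 315) · 3 = £927.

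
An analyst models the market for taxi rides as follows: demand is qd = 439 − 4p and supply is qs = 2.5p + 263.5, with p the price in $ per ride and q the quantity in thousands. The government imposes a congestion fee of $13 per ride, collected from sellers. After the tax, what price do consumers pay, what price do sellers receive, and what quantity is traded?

Consumers pay $32; sellers receive $19; quantity = 311.

Before the tax: set 439 − 4p = 2.5p + 263.5 → p* = $27, q* = 331.
With the tax collected from sellers, supply shifts: qs = 2.5(p − 13) + 263.5.
Solving gives q = 311 with consumers paying $32 and sellers receiving $19 (the $13 wedge).
The less price-elastic side of the market bears the larger share of a per-unit tax.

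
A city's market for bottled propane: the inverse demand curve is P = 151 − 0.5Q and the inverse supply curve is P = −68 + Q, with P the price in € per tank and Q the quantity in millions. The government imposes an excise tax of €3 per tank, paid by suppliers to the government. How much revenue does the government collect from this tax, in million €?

Inverting to Q(P) form: Qd = 302 − 2P; Qs = P + 68.
Without the tax, 302 − 2P = P + 68 gives 3P = 234, so P* = €78 and Q* = 146.
With the tax collected from suppliers, supply shifts: Qs = (P − 3) + 68.
Solving gives Q = 144 with consumers paying €79 and suppliers receiving €76 (the €3 wedge).
Revenue = t · Q = 3 · 144 = €432.

Tax revenue = €432 million.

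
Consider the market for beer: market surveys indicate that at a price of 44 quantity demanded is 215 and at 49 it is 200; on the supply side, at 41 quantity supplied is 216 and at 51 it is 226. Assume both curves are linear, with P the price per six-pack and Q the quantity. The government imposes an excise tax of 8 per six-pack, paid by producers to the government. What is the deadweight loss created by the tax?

Demand slope: (200 − 215)/(49 − 44) = -3, so Qd = 347 − 3P.
Supply slope: (226 − 216)/(51 − 41) = 1, so Qs = P + 175.
Before the tax: set 347 − 3P = P + 175 → P* = 43, Q* = 218.
With the tax collected from producers, supply shifts: Qs = (P − 8) + 175.
New equilibrium: buyers pay 45, producers receive 37, Q = 212. (Wedge: Pb − Ps = 8.)
Quantity falls by |ΔQ| = |218 − 212| = 6.
DWL = ½ · t · |ΔQ| = ½ · 8 · 6 = 24.

Deadweight loss = 24.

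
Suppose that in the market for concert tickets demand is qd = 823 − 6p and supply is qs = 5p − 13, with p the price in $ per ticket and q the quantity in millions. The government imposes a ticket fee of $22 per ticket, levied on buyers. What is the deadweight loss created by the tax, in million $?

Without the tax, 823 − 6p = 5p − 13 gives 11p = 836, so p* = $76 and q* = 367.
With the tax collected from buyers, demand (in seller-price terms) shifts: qd = 823 − 6(p + 22).
New equilibrium: buyers pay $86, sellers receive $64, q = 307. (Wedge: pb − ps = 22.)
Quantity falls by |ΔQ| = |367 − 307| = 60.
DWL = ½ · t · |ΔQ| = ½ · 22 · 60 = $660.

Deadweight loss = $660 million.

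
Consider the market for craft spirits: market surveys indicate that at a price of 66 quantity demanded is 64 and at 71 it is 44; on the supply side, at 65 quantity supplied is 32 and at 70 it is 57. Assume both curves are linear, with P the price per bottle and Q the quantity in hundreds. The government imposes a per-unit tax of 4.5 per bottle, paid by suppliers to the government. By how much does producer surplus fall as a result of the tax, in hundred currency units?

Producer surplus falls by 94 hundred.

Demand slope: (44 − 64)/(71 − 66) = -4, so Qd = 328 − 4P.
Supply slope: (57 − 32)/(70 − 65) = 5, so Qs = 5P − 293.
Without the tax, 328 − 4P = 5P − 293 gives 9P = 621, so P* = 69 and Q* = 52.
With the tax collected from suppliers, supply shifts: Qs = 5(P − 4.5) − 293.
New equilibrium: consumers pay 71.5, suppliers receive 67, Q = 42. (Wedge: Pb − Ps = 4.5.)
ΔPS is the trapezoid between Q = 42 and Q = 52 of height 2: ½ · (52 + 42) · 2 = 94.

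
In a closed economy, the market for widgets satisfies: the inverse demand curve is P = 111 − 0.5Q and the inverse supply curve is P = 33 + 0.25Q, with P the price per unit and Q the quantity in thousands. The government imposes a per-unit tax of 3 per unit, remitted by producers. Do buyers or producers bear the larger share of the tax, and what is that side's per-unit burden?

Rewrite in direct form: Qd = 222 − 2P and Qs = 4P − 132.
Without the tax, 222 − 2P = 4P − 132 gives 6P = 354, so P* = 59 and Q* = 104.
With the tax collected from producers, supply shifts: Qs = 4(P − 3) − 132.
New equilibrium: buyers pay 61, producers receive 58, Q = 100. (Wedge: Pb − Ps = 3.)
Per-unit burden: buyers 2, producers 1.
Buyers take the larger share because demand is less price-elastic here (demand slope 2 vs supply slope 4).
The less price-elastic side of the market bears the larger share of a per-unit tax.

Buyers bear the larger share: 2 per unit.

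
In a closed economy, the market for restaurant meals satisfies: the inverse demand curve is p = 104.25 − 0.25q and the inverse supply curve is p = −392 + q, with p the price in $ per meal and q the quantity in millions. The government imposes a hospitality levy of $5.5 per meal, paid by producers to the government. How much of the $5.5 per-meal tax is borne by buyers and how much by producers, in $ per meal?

Rewrite in direct form: qd = 417 − 4p and qs = p + 392.
Before the tax: set 417 − 4p = p + 392 → p* = $5, q* = 397.
With the tax collected from producers, supply shifts: qs = (p − 5.5) + 392.
Solving gives q = 392.6 with buyers paying $6.1 and producers receiving $0.6 (the $5.5 wedge).
Burden on buyers: $1.1; on producers: $4.4. (They sum to $5.5.)
The less price-elastic side of the market bears the larger share of a per-unit tax.

Buyers bear $1.1 per meal; producers bear $4.4 per meal.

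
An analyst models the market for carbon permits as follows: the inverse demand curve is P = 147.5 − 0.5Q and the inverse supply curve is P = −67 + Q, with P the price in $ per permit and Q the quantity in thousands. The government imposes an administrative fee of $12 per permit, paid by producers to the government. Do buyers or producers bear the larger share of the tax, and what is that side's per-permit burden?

Producers bear the larger share: $8 per permit.

Rewrite in direct form: Qd = 295 − 2P and Qs = P + 67.
Before the tax: set 295 − 2P = P + 67 → P* = $76, Q* = 143.
With the tax collected from producers, supply shifts: Qs = (P − 12) + 67.
Solving gives Q = 135 with buyers paying $80 and producers receiving $68 (the $12 wedge).
Per-permit burden: buyers $4, producers $8.
Producers take the larger share because supply is less price-elastic here (demand slope 2 vs supply slope 1).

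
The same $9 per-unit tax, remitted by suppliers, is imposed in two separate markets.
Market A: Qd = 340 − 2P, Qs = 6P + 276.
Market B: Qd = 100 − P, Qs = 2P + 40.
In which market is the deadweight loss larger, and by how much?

Market A, by $33.75.

Market A: pre-tax P* = $8, Q* = 324; post-tax Q = 310.5; deadweight loss = $60.75.
Market B: pre-tax P* = $20, Q* = 80; post-tax Q = 74; deadweight loss = $27.
Difference: $60.75 vs $27 → market A is larger by $33.75.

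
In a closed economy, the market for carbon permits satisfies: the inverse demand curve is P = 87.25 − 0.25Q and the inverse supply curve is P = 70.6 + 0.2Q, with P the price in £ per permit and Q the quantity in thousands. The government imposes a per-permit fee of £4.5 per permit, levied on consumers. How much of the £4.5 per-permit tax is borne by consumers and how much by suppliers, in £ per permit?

Consumers bear £2.5 per permit; suppliers bear £2 per permit.

Rewrite in direct form: Qd = 349 − 4P and Qs = 5P − 353.
Without the tax, 349 − 4P = 5P − 353 gives 9P = 702, so P* = £78 and Q* = 37.
With the tax collected from consumers, demand (in seller-price terms) shifts: Qd = 349 − 4(P + 4.5).
New equilibrium: consumers pay £80.5, suppliers receive £76, Q = 27. (Wedge: Pb − Ps = 4.5.)
Burden on consumers: £2.5; on suppliers: £2. (They sum to £4.5.)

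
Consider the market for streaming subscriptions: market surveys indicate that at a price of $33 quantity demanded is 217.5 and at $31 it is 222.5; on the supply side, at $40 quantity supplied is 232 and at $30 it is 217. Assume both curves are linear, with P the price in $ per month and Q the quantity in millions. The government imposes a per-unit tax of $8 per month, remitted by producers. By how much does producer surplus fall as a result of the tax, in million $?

Demand slope: (222.5 − 217.5)/(31 − 33) = -2.5, so Qd = 300 − 2.5P.
Supply slope: (217 − 232)/(30 − 40) = 1.5, so Qs = 1.5P + 172.
Before the tax: set 300 − 2.5P = 1.5P + 172 → P* = $32, Q* = 220.
With the tax collected from producers, supply shifts: Qs = 1.5(P − 8) + 172.
Solving gives Q = 212.5 with buyers paying $35 and producers receiving $27 (the $8 wedge).
ΔPS is the trapezoid between Q = 212.5 and Q = 220 of height $5: ½ · (220 + 212.5) · 5 = $1081.25.

Producer surplus falls by $1081.25 million.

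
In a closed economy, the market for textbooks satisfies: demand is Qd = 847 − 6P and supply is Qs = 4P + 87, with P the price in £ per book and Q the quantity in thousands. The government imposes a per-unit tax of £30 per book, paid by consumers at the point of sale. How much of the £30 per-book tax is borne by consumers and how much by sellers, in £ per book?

Consumers bear £12 per book; sellers bear £18 per book.

Before the tax: set 847 − 6P = 4P + 87 → P* = £76, Q* = 391.
With the tax collected from consumers, demand (in seller-price terms) shifts: Qd = 847 − 6(P + 30).
Solving gives Q = 319 with consumers paying £88 and sellers receiving £58 (the £30 wedge).
Burden on consumers: £12; on sellers: £18. (They sum to £30.)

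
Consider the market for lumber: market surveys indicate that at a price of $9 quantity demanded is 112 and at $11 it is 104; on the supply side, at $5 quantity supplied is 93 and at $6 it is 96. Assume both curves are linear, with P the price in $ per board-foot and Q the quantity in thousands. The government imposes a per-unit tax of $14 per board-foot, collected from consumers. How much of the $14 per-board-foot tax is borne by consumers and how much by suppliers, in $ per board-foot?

Consumers bear $6 per board-foot; suppliers bear $8 per board-foot.

Demand slope: (104 − 112)/(11 − 9) = -4, so Qd = 148 − 4P.
Supply slope: (96 − 93)/(6 − 5) = 3, so Qs = 3P + 78.
Before the tax: set 148 − 4P = 3P + 78 → P* = $10, Q* = 108.
With the tax collected from consumers, demand (in seller-price terms) shifts: Qd = 148 − 4(P + 14).
New equilibrium: consumers pay $16, suppliers receive $2, Q = 84. (Wedge: Pb − Ps = 14.)
Burden on consumers: $6; on suppliers: $8. (They sum to $14.)
The less price-elastic side of the market bears the larger share of a per-unit tax.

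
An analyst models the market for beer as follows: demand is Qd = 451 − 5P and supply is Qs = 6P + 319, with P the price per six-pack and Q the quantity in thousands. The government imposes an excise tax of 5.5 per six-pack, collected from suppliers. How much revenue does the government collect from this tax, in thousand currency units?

Tax revenue = 2068 thousand.

Without the tax, 451 − 5P = 6P + 319 gives 11P = 132, so P* = 12 and Q* = 391.
With the tax collected from suppliers, supply shifts: Qs = 6(P − 5.5) + 319.
Solving gives Q = 376 with buyers paying 15 and suppliers receiving 9.5 (the 5.5 wedge).
Revenue = t · Q = 5.5 · 376 = 2068.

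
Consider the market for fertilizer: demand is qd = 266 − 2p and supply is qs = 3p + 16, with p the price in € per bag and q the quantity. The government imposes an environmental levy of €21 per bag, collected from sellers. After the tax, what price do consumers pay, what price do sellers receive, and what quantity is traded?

Before the tax: set 266 − 2p = 3p + 16 → p* = €50, q* = 166.
With the tax collected from sellers, supply shifts: qs = 3(p − 21) + 16.
New equilibrium: consumers pay €62.6, sellers receive €41.6, q = 140.8. (Wedge: pb − ps = 21.)

Consumers pay €62.6; sellers receive €41.6; quantity = 140.8.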